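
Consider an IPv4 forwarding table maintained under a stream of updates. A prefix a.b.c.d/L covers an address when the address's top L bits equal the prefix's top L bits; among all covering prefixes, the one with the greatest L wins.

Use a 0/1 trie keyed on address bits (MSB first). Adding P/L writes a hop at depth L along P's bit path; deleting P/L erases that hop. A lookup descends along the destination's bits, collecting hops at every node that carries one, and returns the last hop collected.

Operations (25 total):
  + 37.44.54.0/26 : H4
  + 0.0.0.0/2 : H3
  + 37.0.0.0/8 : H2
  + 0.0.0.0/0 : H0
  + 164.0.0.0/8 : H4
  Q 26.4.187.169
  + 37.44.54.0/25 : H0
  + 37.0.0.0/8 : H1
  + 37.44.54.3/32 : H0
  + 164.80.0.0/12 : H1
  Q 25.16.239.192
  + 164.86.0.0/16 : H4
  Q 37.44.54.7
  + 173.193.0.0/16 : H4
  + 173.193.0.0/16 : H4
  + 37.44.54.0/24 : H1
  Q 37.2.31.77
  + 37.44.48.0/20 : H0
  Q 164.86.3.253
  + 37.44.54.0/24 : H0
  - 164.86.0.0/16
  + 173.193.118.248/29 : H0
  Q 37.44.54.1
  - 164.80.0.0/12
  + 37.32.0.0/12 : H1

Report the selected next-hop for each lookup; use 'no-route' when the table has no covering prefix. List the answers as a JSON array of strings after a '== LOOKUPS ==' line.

Apply in order:
  add 37.44.54.0/26 -> H4 at depth 26
  add 0.0.0.0/2 -> H3 at depth 2
  add 37.0.0.0/8 -> H2 at depth 8
  add 0.0.0.0/0 -> H0 at depth 0
  add 164.0.0.0/8 -> H4 at depth 8
  lookup 26.4.187.169: bits 00 walk d0:H0→d1:-→d2:H3 -> H3
  add 37.44.54.0/25 -> H0 at depth 25
  add 37.0.0.0/8 -> H1 at depth 8
  add 37.44.54.3/32 -> H0 at depth 32
  add 164.80.0.0/12 -> H1 at depth 12
  lookup 25.16.239.192: bits 00 walk d0:H0→d1:-→d2:H3 -> H3
  add 164.86.0.0/16 -> H4 at depth 16
  lookup 37.44.54.7: bits 00100101001011000011011000000 walk d0:H0→d1:-→d2:H3→d3:-→d4:-→d5:-→d6:-→d7:-→d8:H1→d9:-→d10:-→d11:-→d12:-→d13:-→d14:-→d15:-→d16:-→d17:-→d18:-→d19:-→d20:-→d21:-→d22:-→d23:-→d24:-→d25:H0→d26:H4→d27:-→d28:-→d29:- -> H4
  add 173.193.0.0/16 -> H4 at depth 16
  add 173.193.0.0/16 -> H4 at depth 16
  add 37.44.54.0/24 -> H1 at depth 24
  lookup 37.2.31.77: bits 0010010100 walk d0:H0→d1:-→d2:H3→d3:-→d4:-→d5:-→d6:-→d7:-→d8:H1→d9:-→d10:- -> H1
  add 37.44.48.0/20 -> H0 at depth 20
  lookup 164.86.3.253: bits 1010010001010110 walk d0:H0→d1:-→d2:-→d3:-→d4:-→d5:-→d6:-→d7:-→d8:H4→d9:-→d10:-→d11:-→d12:H1→d13:-→d14:-→d15:-→d16:H4 -> H4
  add 37.44.54.0/24 -> H0 at depth 24
  - 164.86.0.0/16 clear@16
  add 173.193.118.248/29 -> H0 at depth 29
  lookup 37.44.54.1: bits 001001010010110000110110000000 walk d0:H0→d1:-→d2:H3→d3:-→d4:-→d5:-→d6:-→d7:-→d8:H1→d9:-→d10:-→d11:-→d12:-→d13:-→d14:-→d15:-→d16:-→d17:-→d18:-→d19:-→d20:H0→d21:-→d22:-→d23:-→d24:H0→d25:H0→d26:H4→d27:-→d28:-→d29:-→d30:- -> H4
  - 164.80.0.0/12 clear@12
  add 37.32.0.0/12 -> H1 at depth 12

== LOOKUPS ==
["H3","H3","H4","H1","H4","H4"]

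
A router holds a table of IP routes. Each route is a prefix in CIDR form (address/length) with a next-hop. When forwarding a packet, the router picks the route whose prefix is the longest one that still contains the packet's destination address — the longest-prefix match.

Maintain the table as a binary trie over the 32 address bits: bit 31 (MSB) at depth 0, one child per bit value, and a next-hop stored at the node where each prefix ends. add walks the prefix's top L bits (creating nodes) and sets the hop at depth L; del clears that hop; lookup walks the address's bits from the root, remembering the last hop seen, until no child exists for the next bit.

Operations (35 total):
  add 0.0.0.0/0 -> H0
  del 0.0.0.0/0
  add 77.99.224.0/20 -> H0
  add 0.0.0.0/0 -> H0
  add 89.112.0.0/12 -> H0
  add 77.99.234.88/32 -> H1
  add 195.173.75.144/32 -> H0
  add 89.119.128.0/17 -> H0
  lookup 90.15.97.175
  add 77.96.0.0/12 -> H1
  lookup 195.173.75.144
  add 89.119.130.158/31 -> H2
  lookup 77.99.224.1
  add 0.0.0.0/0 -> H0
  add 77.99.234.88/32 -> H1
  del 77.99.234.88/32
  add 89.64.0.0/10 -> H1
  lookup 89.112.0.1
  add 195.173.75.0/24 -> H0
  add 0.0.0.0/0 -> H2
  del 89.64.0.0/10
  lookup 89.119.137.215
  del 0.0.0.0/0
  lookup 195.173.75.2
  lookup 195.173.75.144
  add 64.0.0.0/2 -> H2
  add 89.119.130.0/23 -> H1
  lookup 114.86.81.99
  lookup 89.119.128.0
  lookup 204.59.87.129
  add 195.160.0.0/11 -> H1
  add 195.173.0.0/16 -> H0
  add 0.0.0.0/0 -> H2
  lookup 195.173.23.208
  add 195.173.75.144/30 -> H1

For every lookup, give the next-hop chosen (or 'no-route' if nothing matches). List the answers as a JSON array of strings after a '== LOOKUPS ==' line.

Trace:
  add 0.0.0.0/0 -> H0 at depth 0
  - 0.0.0.0/0 clear@0
  add 77.99.224.0/20 -> H0 at depth 20
  add 0.0.0.0/0 -> H0 at depth 0
  add 89.112.0.0/12 -> H0 at depth 12
  add 77.99.234.88/32 -> H1 at depth 32
  add 195.173.75.144/32 -> H0 at depth 32
  add 89.119.128.0/17 -> H0 at depth 17
  Q 90.15.97.175: descend 010110 ; hops seen [H0] ; pick H0
  add 77.96.0.0/12 -> H1 at depth 12
  Q 195.173.75.144: descend 11000011101011010100101110010000 ; hops seen [H0,H0] ; pick H0
  add 89.119.130.158/31 -> H2 at depth 31
  Q 77.99.224.1: descend 01001101011000111110 ; hops seen [H0,H1,H0] ; pick H0
  add 0.0.0.0/0 -> H0 at depth 0
  add 77.99.234.88/32 -> H1 at depth 32
  - 77.99.234.88/32 clear@32
  add 89.64.0.0/10 -> H1 at depth 10
  Q 89.112.0.1: descend 0101100101110 ; hops seen [H0,H1,H0] ; pick H0
  add 195.173.75.0/24 -> H0 at depth 24
  add 0.0.0.0/0 -> H2 at depth 0
  - 89.64.0.0/10 clear@10
  Q 89.119.137.215: descend 01011001011101111000 ; hops seen [H2,H0,H0] ; pick H0
  - 0.0.0.0/0 clear@0
  Q 195.173.75.2: descend 110000111010110101001011 ; hops seen [H0] ; pick H0
  Q 195.173.75.144: descend 11000011101011010100101110010000 ; hops seen [H0,H0] ; pick H0
  add 64.0.0.0/2 -> H2 at depth 2
  add 89.119.130.0/23 -> H1 at depth 23
  Q 114.86.81.99: descend 01 ; hops seen [H2] ; pick H2
  Q 89.119.128.0: descend 0101100101110111100000 ; hops seen [H2,H0,H0] ; pick H0
  Q 204.59.87.129: descend 1100 ; hops seen [∅] ; pick no-route
  add 195.160.0.0/11 -> H1 at depth 11
  add 195.173.0.0/16 -> H0 at depth 16
  add 0.0.0.0/0 -> H2 at depth 0
  Q 195.173.23.208: descend 11000011101011010 ; hops seen [H2,H1,H0] ; pick H0
  add 195.173.75.144/30 -> H1 at depth 30

== LOOKUPS ==
["H0","H0","H0","H0","H0","H0","H0","H2","H0","no-route","H0"]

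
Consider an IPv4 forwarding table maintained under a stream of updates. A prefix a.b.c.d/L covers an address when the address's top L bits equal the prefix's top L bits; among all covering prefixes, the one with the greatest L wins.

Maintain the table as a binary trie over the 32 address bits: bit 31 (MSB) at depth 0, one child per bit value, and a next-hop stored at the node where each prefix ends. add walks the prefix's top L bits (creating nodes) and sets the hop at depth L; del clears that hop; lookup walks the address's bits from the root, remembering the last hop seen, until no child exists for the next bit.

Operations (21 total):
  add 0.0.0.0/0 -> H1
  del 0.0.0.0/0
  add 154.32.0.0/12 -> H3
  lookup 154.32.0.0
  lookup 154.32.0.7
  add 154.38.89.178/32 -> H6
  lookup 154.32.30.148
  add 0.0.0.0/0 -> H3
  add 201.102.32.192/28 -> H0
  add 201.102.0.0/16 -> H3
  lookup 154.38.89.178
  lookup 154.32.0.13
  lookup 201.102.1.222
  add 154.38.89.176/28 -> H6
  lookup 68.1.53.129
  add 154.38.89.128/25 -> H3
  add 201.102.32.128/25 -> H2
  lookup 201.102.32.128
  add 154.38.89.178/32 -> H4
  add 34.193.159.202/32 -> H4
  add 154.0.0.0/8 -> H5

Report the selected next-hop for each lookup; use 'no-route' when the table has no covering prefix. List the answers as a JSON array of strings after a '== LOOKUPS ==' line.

Trace:
  add 0.0.0.0/0 -> H1 at depth 0
  - 0.0.0.0/0 clear@0
  add 154.32.0.0/12 -> H3 at depth 12
  ? 154.32.0.0  path d0:-→d1:-→d2:-→d3:-→d4:-→d5:-→d6:-→d7:-→d8:-→d9:-→d10:-→d11:-→d12:H3  best=H3
  ? 154.32.0.7  path d0:-→d1:-→d2:-→d3:-→d4:-→d5:-→d6:-→d7:-→d8:-→d9:-→d10:-→d11:-→d12:H3  best=H3
  add 154.38.89.178/32 -> H6 at depth 32
  ? 154.32.30.148  path d0:-→d1:-→d2:-→d3:-→d4:-→d5:-→d6:-→d7:-→d8:-→d9:-→d10:-→d11:-→d12:H3→d13:-  best=H3
  add 0.0.0.0/0 -> H3 at depth 0
  add 201.102.32.192/28 -> H0 at depth 28
  add 201.102.0.0/16 -> H3 at depth 16
  ? 154.38.89.178  path d0:H3→d1:-→d2:-→d3:-→d4:-→d5:-→d6:-→d7:-→d8:-→d9:-→d10:-→d11:-→d12:H3→d13:-→d14:-→d15:-→d16:-→d17:-→d18:-→d19:-→d20:-→d21:-→d22:-→d23:-→d24:-→d25:-→d26:-→d27:-→d28:-→d29:-→d30:-→d31:-→d32:H6  best=H6
  ? 154.32.0.13  path d0:H3→d1:-→d2:-→d3:-→d4:-→d5:-→d6:-→d7:-→d8:-→d9:-→d10:-→d11:-→d12:H3→d13:-  best=H3
  ? 201.102.1.222  path d0:H3→d1:-→d2:-→d3:-→d4:-→d5:-→d6:-→d7:-→d8:-→d9:-→d10:-→d11:-→d12:-→d13:-→d14:-→d15:-→d16:H3→d17:-→d18:-  best=H3
  add 154.38.89.176/28 -> H6 at depth 28
  ? 68.1.53.129  path d0:H3  best=H3
  add 154.38.89.128/25 -> H3 at depth 25
  add 201.102.32.128/25 -> H2 at depth 25
  ? 201.102.32.128  path d0:H3→d1:-→d2:-→d3:-→d4:-→d5:-→d6:-→d7:-→d8:-→d9:-→d10:-→d11:-→d12:-→d13:-→d14:-→d15:-→d16:H3→d17:-→d18:-→d19:-→d20:-→d21:-→d22:-→d23:-→d24:-→d25:H2  best=H2
  add 154.38.89.178/32 -> H4 at depth 32
  add 34.193.159.202/32 -> H4 at depth 32
  add 154.0.0.0/8 -> H5 at depth 8

== LOOKUPS ==
["H3","H3","H3","H6","H3","H3","H3","H2"]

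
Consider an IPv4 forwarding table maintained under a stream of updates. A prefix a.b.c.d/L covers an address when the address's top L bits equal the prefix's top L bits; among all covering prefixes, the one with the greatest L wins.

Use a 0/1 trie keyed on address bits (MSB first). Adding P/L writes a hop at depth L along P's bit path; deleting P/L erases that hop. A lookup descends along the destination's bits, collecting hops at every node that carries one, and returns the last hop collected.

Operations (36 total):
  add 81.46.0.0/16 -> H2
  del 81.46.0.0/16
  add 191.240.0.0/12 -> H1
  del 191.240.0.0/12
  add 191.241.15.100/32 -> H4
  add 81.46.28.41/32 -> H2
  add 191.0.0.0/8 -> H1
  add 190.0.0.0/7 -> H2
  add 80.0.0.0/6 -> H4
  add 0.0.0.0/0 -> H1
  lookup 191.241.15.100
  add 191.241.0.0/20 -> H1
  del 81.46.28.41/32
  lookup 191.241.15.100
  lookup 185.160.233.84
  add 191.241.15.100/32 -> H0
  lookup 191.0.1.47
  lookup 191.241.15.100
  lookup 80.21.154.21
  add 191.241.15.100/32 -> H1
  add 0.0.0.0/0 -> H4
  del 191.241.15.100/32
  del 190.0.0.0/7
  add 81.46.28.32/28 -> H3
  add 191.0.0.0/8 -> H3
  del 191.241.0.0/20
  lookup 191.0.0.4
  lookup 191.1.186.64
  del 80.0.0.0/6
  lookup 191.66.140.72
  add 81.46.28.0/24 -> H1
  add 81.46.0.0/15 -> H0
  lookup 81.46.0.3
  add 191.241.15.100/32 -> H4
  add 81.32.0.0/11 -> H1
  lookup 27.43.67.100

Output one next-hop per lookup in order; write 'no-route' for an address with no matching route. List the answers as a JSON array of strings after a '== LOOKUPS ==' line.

Trace:
  + 81.46.0.0/16 (H2) depth=16
  - 81.46.0.0/16 clear@16
  + 191.240.0.0/12 (H1) depth=12
  - 191.240.0.0/12 clear@12
  + 191.241.15.100/32 (H4) depth=32
  + 81.46.28.41/32 (H2) depth=32
  + 191.0.0.0/8 (H1) depth=8
  + 190.0.0.0/7 (H2) depth=7
  + 80.0.0.0/6 (H4) depth=6
  + 0.0.0.0/0 (H1) depth=0
  ? 191.241.15.100  path d0:H1→d1:-→d2:-→d3:-→d4:-→d5:-→d6:-→d7:H2→d8:H1→d9:-→d10:-→d11:-→d12:-→d13:-→d14:-→d15:-→d16:-→d17:-→d18:-→d19:-→d20:-→d21:-→d22:-→d23:-→d24:-→d25:-→d26:-→d27:-→d28:-→d29:-→d30:-→d31:-→d32:H4  best=H4
  + 191.241.0.0/20 (H1) depth=20
  - 81.46.28.41/32 clear@32
  ? 191.241.15.100  path d0:H1→d1:-→d2:-→d3:-→d4:-→d5:-→d6:-→d7:H2→d8:H1→d9:-→d10:-→d11:-→d12:-→d13:-→d14:-→d15:-→d16:-→d17:-→d18:-→d19:-→d20:H1→d21:-→d22:-→d23:-→d24:-→d25:-→d26:-→d27:-→d28:-→d29:-→d30:-→d31:-→d32:H4  best=H4
  ? 185.160.233.84  path d0:H1→d1:-→d2:-→d3:-→d4:-→d5:-  best=H1
  + 191.241.15.100/32 (H0) depth=32
  ? 191.0.1.47  path d0:H1→d1:-→d2:-→d3:-→d4:-→d5:-→d6:-→d7:H2→d8:H1  best=H1
  ? 191.241.15.100  path d0:H1→d1:-→d2:-→d3:-→d4:-→d5:-→d6:-→d7:H2→d8:H1→d9:-→d10:-→d11:-→d12:-→d13:-→d14:-→d15:-→d16:-→d17:-→d18:-→d19:-→d20:H1→d21:-→d22:-→d23:-→d24:-→d25:-→d26:-→d27:-→d28:-→d29:-→d30:-→d31:-→d32:H0  best=H0
  ? 80.21.154.21  path d0:H1→d1:-→d2:-→d3:-→d4:-→d5:-→d6:H4→d7:-  best=H4
  + 191.241.15.100/32 (H1) depth=32
  + 0.0.0.0/0 (H4) depth=0
  - 191.241.15.100/32 clear@32
  - 190.0.0.0/7 clear@7
  + 81.46.28.32/28 (H3) depth=28
  + 191.0.0.0/8 (H3) depth=8
  - 191.241.0.0/20 clear@20
  ? 191.0.0.4  path d0:H4→d1:-→d2:-→d3:-→d4:-→d5:-→d6:-→d7:-→d8:H3  best=H3
  ? 191.1.186.64  path d0:H4→d1:-→d2:-→d3:-→d4:-→d5:-→d6:-→d7:-→d8:H3  best=H3
  - 80.0.0.0/6 clear@6
  ? 191.66.140.72  path d0:H4→d1:-→d2:-→d3:-→d4:-→d5:-→d6:-→d7:-→d8:H3  best=H3
  + 81.46.28.0/24 (H1) depth=24
  + 81.46.0.0/15 (H0) depth=15
  ? 81.46.0.3  path d0:H4→d1:-→d2:-→d3:-→d4:-→d5:-→d6:-→d7:-→d8:-→d9:-→d10:-→d11:-→d12:-→d13:-→d14:-→d15:H0→d16:-→d17:-→d18:-→d19:-  best=H0
  + 191.241.15.100/32 (H4) depth=32
  + 81.32.0.0/11 (H1) depth=11
  ? 27.43.67.100  path d0:H4→d1:-  best=H4

== LOOKUPS ==
["H4","H4","H1","H1","H0","H4","H3","H3","H3","H0","H4"]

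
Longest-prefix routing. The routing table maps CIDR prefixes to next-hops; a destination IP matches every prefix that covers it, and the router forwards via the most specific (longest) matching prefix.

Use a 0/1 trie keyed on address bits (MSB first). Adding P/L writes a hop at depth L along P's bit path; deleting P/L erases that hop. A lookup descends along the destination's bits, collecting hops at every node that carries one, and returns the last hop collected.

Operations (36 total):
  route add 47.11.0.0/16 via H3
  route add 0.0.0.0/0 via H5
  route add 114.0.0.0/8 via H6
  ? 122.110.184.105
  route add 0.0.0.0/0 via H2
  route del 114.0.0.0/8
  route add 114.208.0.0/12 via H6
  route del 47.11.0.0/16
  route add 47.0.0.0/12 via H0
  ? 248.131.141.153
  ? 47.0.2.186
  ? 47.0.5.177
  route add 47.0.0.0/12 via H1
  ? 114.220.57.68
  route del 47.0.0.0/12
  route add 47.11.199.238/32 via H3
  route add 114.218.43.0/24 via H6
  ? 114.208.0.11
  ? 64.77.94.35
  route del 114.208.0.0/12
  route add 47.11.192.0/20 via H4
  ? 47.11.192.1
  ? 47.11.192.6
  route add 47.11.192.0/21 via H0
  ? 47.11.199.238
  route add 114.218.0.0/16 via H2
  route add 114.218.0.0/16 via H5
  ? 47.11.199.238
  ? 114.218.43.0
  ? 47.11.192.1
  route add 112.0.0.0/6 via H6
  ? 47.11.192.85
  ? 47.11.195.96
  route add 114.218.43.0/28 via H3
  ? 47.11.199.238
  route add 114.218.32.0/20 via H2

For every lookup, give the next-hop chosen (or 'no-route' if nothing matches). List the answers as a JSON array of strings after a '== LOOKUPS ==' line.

Process each operation:
  add 47.11.0.0/16 -> H3 at depth 16
  add 0.0.0.0/0 -> H5 at depth 0
  add 114.0.0.0/8 -> H6 at depth 8
  ? 122.110.184.105  path d0:H5→d1:-→d2:-→d3:-→d4:-  best=H5
  add 0.0.0.0/0 -> H2 at depth 0
  del 114.0.0.0/8 (clear depth 8)
  add 114.208.0.0/12 -> H6 at depth 12
  del 47.11.0.0/16 (clear depth 16)
  add 47.0.0.0/12 -> H0 at depth 12
  ? 248.131.141.153  path d0:H2  best=H2
  ? 47.0.2.186  path d0:H2→d1:-→d2:-→d3:-→d4:-→d5:-→d6:-→d7:-→d8:-→d9:-→d10:-→d11:-→d12:H0  best=H0
  ? 47.0.5.177  path d0:H2→d1:-→d2:-→d3:-→d4:-→d5:-→d6:-→d7:-→d8:-→d9:-→d10:-→d11:-→d12:H0  best=H0
  add 47.0.0.0/12 -> H1 at depth 12
  ? 114.220.57.68  path d0:H2→d1:-→d2:-→d3:-→d4:-→d5:-→d6:-→d7:-→d8:-→d9:-→d10:-→d11:-→d12:H6  best=H6
  del 47.0.0.0/12 (clear depth 12)
  add 47.11.199.238/32 -> H3 at depth 32
  add 114.218.43.0/24 -> H6 at depth 24
  ? 114.208.0.11  path d0:H2→d1:-→d2:-→d3:-→d4:-→d5:-→d6:-→d7:-→d8:-→d9:-→d10:-→d11:-→d12:H6  best=H6
  ? 64.77.94.35  path d0:H2→d1:-→d2:-  best=H2
  del 114.208.0.0/12 (clear depth 12)
  add 47.11.192.0/20 -> H4 at depth 20
  ? 47.11.192.1  path d0:H2→d1:-→d2:-→d3:-→d4:-→d5:-→d6:-→d7:-→d8:-→d9:-→d10:-→d11:-→d12:-→d13:-→d14:-→d15:-→d16:-→d17:-→d18:-→d19:-→d20:H4→d21:-  best=H4
  ? 47.11.192.6  path d0:H2→d1:-→d2:-→d3:-→d4:-→d5:-→d6:-→d7:-→d8:-→d9:-→d10:-→d11:-→d12:-→d13:-→d14:-→d15:-→d16:-→d17:-→d18:-→d19:-→d20:H4→d21:-  best=H4
  add 47.11.192.0/21 -> H0 at depth 21
  ? 47.11.199.238  path d0:H2→d1:-→d2:-→d3:-→d4:-→d5:-→d6:-→d7:-→d8:-→d9:-→d10:-→d11:-→d12:-→d13:-→d14:-→d15:-→d16:-→d17:-→d18:-→d19:-→d20:H4→d21:H0→d22:-→d23:-→d24:-→d25:-→d26:-→d27:-→d28:-→d29:-→d30:-→d31:-→d32:H3  best=H3
  add 114.218.0.0/16 -> H2 at depth 16
  add 114.218.0.0/16 -> H5 at depth 16
  ? 47.11.199.238  path d0:H2→d1:-→d2:-→d3:-→d4:-→d5:-→d6:-→d7:-→d8:-→d9:-→d10:-→d11:-→d12:-→d13:-→d14:-→d15:-→d16:-→d17:-→d18:-→d19:-→d20:H4→d21:H0→d22:-→d23:-→d24:-→d25:-→d26:-→d27:-→d28:-→d29:-→d30:-→d31:-→d32:H3  best=H3
  ? 114.218.43.0  path d0:H2→d1:-→d2:-→d3:-→d4:-→d5:-→d6:-→d7:-→d8:-→d9:-→d10:-→d11:-→d12:-→d13:-→d14:-→d15:-→d16:H5→d17:-→d18:-→d19:-→d20:-→d21:-→d22:-→d23:-→d24:H6  best=H6
  ? 47.11.192.1  path d0:H2→d1:-→d2:-→d3:-→d4:-→d5:-→d6:-→d7:-→d8:-→d9:-→d10:-→d11:-→d12:-→d13:-→d14:-→d15:-→d16:-→d17:-→d18:-→d19:-→d20:H4→d21:H0  best=H0
  add 112.0.0.0/6 -> H6 at depth 6
  ? 47.11.192.85  path d0:H2→d1:-→d2:-→d3:-→d4:-→d5:-→d6:-→d7:-→d8:-→d9:-→d10:-→d11:-→d12:-→d13:-→d14:-→d15:-→d16:-→d17:-→d18:-→d19:-→d20:H4→d21:H0  best=H0
  ? 47.11.195.96  path d0:H2→d1:-→d2:-→d3:-→d4:-→d5:-→d6:-→d7:-→d8:-→d9:-→d10:-→d11:-→d12:-→d13:-→d14:-→d15:-→d16:-→d17:-→d18:-→d19:-→d20:H4→d21:H0  best=H0
  add 114.218.43.0/28 -> H3 at depth 28
  ? 47.11.199.238  path d0:H2→d1:-→d2:-→d3:-→d4:-→d5:-→d6:-→d7:-→d8:-→d9:-→d10:-→d11:-→d12:-→d13:-→d14:-→d15:-→d16:-→d17:-→d18:-→d19:-→d20:H4→d21:H0→d22:-→d23:-→d24:-→d25:-→d26:-→d27:-→d28:-→d29:-→d30:-→d31:-→d32:H3  best=H3
  add 114.218.32.0/20 -> H2 at depth 20

== LOOKUPS ==
["H5","H2","H0","H0","H6","H6","H2","H4","H4","H3","H3","H6","H0","H0","H0","H3"]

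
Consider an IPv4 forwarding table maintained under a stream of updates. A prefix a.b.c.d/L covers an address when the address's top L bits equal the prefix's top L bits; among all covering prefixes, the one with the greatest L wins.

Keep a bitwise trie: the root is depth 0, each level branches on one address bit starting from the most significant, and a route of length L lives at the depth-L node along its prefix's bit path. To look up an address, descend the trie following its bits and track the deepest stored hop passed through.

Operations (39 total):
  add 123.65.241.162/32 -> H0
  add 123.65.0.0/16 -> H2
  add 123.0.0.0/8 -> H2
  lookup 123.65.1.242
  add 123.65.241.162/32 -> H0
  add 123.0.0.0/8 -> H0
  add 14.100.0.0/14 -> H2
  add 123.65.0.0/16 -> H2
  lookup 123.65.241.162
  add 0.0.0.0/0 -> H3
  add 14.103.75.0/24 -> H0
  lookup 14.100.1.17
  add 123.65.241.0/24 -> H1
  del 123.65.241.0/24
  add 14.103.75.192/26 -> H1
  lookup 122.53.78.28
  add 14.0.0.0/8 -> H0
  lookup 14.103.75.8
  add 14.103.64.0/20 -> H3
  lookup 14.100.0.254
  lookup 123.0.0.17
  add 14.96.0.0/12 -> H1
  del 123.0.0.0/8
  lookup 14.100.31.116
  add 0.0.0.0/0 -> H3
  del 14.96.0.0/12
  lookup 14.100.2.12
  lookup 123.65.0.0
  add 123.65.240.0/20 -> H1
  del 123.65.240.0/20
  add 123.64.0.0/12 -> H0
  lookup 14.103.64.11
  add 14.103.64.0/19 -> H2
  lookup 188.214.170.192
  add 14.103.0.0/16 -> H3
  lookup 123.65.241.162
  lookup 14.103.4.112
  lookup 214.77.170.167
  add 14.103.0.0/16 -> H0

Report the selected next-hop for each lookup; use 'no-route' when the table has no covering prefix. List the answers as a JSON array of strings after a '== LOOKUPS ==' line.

Trace:
  add 123.65.241.162/32 -> H0 at depth 32
  add 123.65.0.0/16 -> H2 at depth 16
  add 123.0.0.0/8 -> H2 at depth 8
  Q 123.65.1.242: descend 0111101101000001 ; hops seen [H2,H2] ; pick H2
  add 123.65.241.162/32 -> H0 at depth 32
  add 123.0.0.0/8 -> H0 at depth 8
  add 14.100.0.0/14 -> H2 at depth 14
  add 123.65.0.0/16 -> H2 at depth 16
  Q 123.65.241.162: descend 01111011010000011111000110100010 ; hops seen [H0,H2,H0] ; pick H0
  add 0.0.0.0/0 -> H3 at depth 0
  add 14.103.75.0/24 -> H0 at depth 24
  Q 14.100.1.17: descend 00001110011001 ; hops seen [H3,H2] ; pick H2
  add 123.65.241.0/24 -> H1 at depth 24
  del 123.65.241.0/24 (clear depth 24)
  add 14.103.75.192/26 -> H1 at depth 26
  Q 122.53.78.28: descend 0111101 ; hops seen [H3] ; pick H3
  add 14.0.0.0/8 -> H0 at depth 8
  Q 14.103.75.8: descend 000011100110011101001011 ; hops seen [H3,H0,H2,H0] ; pick H0
  add 14.103.64.0/20 -> H3 at depth 20
  Q 14.100.0.254: descend 00001110011001 ; hops seen [H3,H0,H2] ; pick H2
  Q 123.0.0.17: descend 011110110 ; hops seen [H3,H0] ; pick H0
  add 14.96.0.0/12 -> H1 at depth 12
  del 123.0.0.0/8 (clear depth 8)
  Q 14.100.31.116: descend 00001110011001 ; hops seen [H3,H0,H1,H2] ; pick H2
  add 0.0.0.0/0 -> H3 at depth 0
  del 14.96.0.0/12 (clear depth 12)
  Q 14.100.2.12: descend 00001110011001 ; hops seen [H3,H0,H2] ; pick H2
  Q 123.65.0.0: descend 0111101101000001 ; hops seen [H3,H2] ; pick H2
  add 123.65.240.0/20 -> H1 at depth 20
  del 123.65.240.0/20 (clear depth 20)
  add 123.64.0.0/12 -> H0 at depth 12
  Q 14.103.64.11: descend 00001110011001110100 ; hops seen [H3,H0,H2,H3] ; pick H3
  add 14.103.64.0/19 -> H2 at depth 19
  Q 188.214.170.192: descend ε ; hops seen [H3] ; pick H3
  add 14.103.0.0/16 -> H3 at depth 16
  Q 123.65.241.162: descend 01111011010000011111000110100010 ; hops seen [H3,H0,H2,H0] ; pick H0
  Q 14.103.4.112: descend 00001110011001110 ; hops seen [H3,H0,H2,H3] ; pick H3
  Q 214.77.170.167: descend ε ; hops seen [H3] ; pick H3
  add 14.103.0.0/16 -> H0 at depth 16

== LOOKUPS ==
["H2","H0","H2","H3","H0","H2","H0","H2","H2","H2","H3","H3","H0","H3","H3"]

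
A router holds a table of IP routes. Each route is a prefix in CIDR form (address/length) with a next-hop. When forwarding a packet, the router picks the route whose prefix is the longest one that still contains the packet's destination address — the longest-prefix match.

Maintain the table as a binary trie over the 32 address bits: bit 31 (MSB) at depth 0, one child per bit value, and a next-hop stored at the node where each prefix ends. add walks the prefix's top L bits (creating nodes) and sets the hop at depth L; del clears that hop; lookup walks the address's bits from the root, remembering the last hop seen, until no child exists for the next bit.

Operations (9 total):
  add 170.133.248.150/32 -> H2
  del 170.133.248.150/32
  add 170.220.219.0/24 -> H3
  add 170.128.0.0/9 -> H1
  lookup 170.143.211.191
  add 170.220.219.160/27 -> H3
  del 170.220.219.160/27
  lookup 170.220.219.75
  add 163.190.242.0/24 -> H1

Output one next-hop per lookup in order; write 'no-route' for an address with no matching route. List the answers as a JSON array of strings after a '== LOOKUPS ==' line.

Apply in order:
  + 170.133.248.150/32 (H2) depth=32
  del 170.133.248.150/32 (clear depth 32)
  + 170.220.219.0/24 (H3) depth=24
  + 170.128.0.0/9 (H1) depth=9
  ? 170.143.211.191  path d0:-→d1:-→d2:-→d3:-→d4:-→d5:-→d6:-→d7:-→d8:-→d9:H1→d10:-→d11:-→d12:-  best=H1
  + 170.220.219.160/27 (H3) depth=27
  del 170.220.219.160/27 (clear depth 27)
  ? 170.220.219.75  path d0:-→d1:-→d2:-→d3:-→d4:-→d5:-→d6:-→d7:-→d8:-→d9:H1→d10:-→d11:-→d12:-→d13:-→d14:-→d15:-→d16:-→d17:-→d18:-→d19:-→d20:-→d21:-→d22:-→d23:-→d24:H3  best=H3
  + 163.190.242.0/24 (H1) depth=24

== LOOKUPS ==
["H1","H3"]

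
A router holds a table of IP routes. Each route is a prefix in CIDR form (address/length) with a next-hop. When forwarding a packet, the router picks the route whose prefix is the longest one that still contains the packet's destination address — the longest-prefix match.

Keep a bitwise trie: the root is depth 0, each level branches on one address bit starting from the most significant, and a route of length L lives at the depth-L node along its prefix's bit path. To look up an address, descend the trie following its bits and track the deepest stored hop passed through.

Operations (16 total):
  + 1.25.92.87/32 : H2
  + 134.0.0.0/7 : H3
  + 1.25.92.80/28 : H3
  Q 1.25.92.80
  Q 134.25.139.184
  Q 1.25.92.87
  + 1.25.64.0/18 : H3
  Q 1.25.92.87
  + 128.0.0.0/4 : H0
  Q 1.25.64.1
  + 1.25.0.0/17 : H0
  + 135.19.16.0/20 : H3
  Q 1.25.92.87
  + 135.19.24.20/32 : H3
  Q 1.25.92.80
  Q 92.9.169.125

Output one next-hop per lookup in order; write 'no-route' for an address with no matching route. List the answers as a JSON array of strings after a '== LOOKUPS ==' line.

Process each operation:
  add 1.25.92.87/32 -> H2 at depth 32
  add 134.0.0.0/7 -> H3 at depth 7
  add 1.25.92.80/28 -> H3 at depth 28
  Q 1.25.92.80: descend 00000001000110010101110001010 ; hops seen [H3] ; pick H3
  Q 134.25.139.184: descend 1000011 ; hops seen [H3] ; pick H3
  Q 1.25.92.87: descend 00000001000110010101110001010111 ; hops seen [H3,H2] ; pick H2
  add 1.25.64.0/18 -> H3 at depth 18
  Q 1.25.92.87: descend 00000001000110010101110001010111 ; hops seen [H3,H3,H2] ; pick H2
  add 128.0.0.0/4 -> H0 at depth 4
  Q 1.25.64.1: descend 0000000100011001010 ; hops seen [H3] ; pick H3
  add 1.25.0.0/17 -> H0 at depth 17
  add 135.19.16.0/20 -> H3 at depth 20
  Q 1.25.92.87: descend 00000001000110010101110001010111 ; hops seen [H0,H3,H3,H2] ; pick H2
  add 135.19.24.20/32 -> H3 at depth 32
  Q 1.25.92.80: descend 00000001000110010101110001010 ; hops seen [H0,H3,H3] ; pick H3
  Q 92.9.169.125: descend 0 ; hops seen [∅] ; pick no-route

== LOOKUPS ==
["H3","H3","H2","H2","H3","H2","H3","no-route"]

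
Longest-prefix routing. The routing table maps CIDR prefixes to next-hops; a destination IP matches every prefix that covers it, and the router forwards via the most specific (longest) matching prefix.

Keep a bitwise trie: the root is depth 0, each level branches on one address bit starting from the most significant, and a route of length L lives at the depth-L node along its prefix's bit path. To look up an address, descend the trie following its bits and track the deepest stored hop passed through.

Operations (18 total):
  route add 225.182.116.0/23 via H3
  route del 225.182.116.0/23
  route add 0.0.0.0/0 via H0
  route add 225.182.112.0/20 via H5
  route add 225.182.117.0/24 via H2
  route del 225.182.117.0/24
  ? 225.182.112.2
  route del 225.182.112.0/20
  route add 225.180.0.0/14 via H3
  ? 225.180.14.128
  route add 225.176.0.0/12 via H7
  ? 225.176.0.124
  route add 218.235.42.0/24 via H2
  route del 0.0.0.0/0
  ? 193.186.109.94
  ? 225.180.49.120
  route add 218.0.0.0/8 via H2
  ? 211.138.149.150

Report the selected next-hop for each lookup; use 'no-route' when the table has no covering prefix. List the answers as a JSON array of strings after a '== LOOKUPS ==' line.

Trace:
  + 225.182.116.0/23 (H3) depth=23
  - 225.182.116.0/23 clear@23
  + 0.0.0.0/0 (H0) depth=0
  + 225.182.112.0/20 (H5) depth=20
  + 225.182.117.0/24 (H2) depth=24
  - 225.182.117.0/24 clear@24
  Q 225.182.112.2: descend 111000011011011001110 ; hops seen [H0,H5] ; pick H5
  - 225.182.112.0/20 clear@20
  + 225.180.0.0/14 (H3) depth=14
  Q 225.180.14.128: descend 11100001101101 ; hops seen [H0,H3] ; pick H3
  + 225.176.0.0/12 (H7) depth=12
  Q 225.176.0.124: descend 1110000110110 ; hops seen [H0,H7] ; pick H7
  + 218.235.42.0/24 (H2) depth=24
  - 0.0.0.0/0 clear@0
  Q 193.186.109.94: descend 110 ; hops seen [∅] ; pick no-route
  Q 225.180.49.120: descend 11100001101101 ; hops seen [H7,H3] ; pick H3
  + 218.0.0.0/8 (H2) depth=8
  Q 211.138.149.150: descend 1101 ; hops seen [∅] ; pick no-route

== LOOKUPS ==
["H5","H3","H7","no-route","H3","no-route"]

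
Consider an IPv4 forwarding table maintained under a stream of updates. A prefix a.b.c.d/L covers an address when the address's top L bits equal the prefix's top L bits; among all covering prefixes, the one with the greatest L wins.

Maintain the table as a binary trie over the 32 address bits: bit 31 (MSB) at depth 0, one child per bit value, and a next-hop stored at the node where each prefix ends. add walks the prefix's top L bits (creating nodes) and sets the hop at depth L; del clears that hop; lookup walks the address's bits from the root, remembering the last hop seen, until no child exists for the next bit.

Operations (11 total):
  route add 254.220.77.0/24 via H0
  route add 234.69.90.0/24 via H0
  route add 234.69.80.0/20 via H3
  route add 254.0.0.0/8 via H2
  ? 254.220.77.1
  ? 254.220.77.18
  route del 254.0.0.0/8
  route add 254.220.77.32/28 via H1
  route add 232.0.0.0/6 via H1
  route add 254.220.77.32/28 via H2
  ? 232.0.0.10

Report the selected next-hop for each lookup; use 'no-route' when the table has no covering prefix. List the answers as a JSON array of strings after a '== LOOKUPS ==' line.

Trace:
  add 254.220.77.0/24 -> H0 at depth 24
  add 234.69.90.0/24 -> H0 at depth 24
  add 234.69.80.0/20 -> H3 at depth 20
  add 254.0.0.0/8 -> H2 at depth 8
  lookup 254.220.77.1: bits 111111101101110001001101 walk d0:-→d1:-→d2:-→d3:-→d4:-→d5:-→d6:-→d7:-→d8:H2→d9:-→d10:-→d11:-→d12:-→d13:-→d14:-→d15:-→d16:-→d17:-→d18:-→d19:-→d20:-→d21:-→d22:-→d23:-→d24:H0 -> H0
  lookup 254.220.77.18: bits 111111101101110001001101 walk d0:-→d1:-→d2:-→d3:-→d4:-→d5:-→d6:-→d7:-→d8:H2→d9:-→d10:-→d11:-→d12:-→d13:-→d14:-→d15:-→d16:-→d17:-→d18:-→d19:-→d20:-→d21:-→d22:-→d23:-→d24:H0 -> H0
  - 254.0.0.0/8 clear@8
  add 254.220.77.32/28 -> H1 at depth 28
  add 232.0.0.0/6 -> H1 at depth 6
  add 254.220.77.32/28 -> H2 at depth 28
  lookup 232.0.0.10: bits 111010 walk d0:-→d1:-→d2:-→d3:-→d4:-→d5:-→d6:H1 -> H1

== LOOKUPS ==
["H0","H0","H1"]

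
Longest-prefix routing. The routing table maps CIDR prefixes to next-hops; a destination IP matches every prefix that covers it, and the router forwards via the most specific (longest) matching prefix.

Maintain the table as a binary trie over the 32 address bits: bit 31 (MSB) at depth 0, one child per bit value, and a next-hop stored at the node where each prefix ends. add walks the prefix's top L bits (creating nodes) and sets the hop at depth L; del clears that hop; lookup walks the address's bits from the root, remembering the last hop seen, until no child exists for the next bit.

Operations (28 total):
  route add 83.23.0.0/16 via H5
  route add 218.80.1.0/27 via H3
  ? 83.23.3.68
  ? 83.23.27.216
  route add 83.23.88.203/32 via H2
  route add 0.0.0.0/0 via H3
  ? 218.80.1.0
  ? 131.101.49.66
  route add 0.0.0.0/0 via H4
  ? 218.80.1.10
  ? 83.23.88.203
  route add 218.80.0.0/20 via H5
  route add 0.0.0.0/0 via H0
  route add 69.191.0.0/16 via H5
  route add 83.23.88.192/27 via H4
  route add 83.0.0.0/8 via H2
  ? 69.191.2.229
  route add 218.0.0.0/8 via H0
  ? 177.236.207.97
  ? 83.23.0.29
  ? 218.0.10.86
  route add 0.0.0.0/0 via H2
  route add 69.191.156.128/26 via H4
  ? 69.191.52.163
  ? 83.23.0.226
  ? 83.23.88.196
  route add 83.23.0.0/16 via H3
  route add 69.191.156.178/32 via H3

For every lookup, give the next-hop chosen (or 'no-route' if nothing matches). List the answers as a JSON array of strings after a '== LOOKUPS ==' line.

Apply in order:
  + 83.23.0.0/16 (H5) depth=16
  + 218.80.1.0/27 (H3) depth=27
  lookup 83.23.3.68: bits 0101001100010111 walk d0:-→d1:-→d2:-→d3:-→d4:-→d5:-→d6:-→d7:-→d8:-→d9:-→d10:-→d11:-→d12:-→d13:-→d14:-→d15:-→d16:H5 -> H5
  lookup 83.23.27.216: bits 0101001100010111 walk d0:-→d1:-→d2:-→d3:-→d4:-→d5:-→d6:-→d7:-→d8:-→d9:-→d10:-→d11:-→d12:-→d13:-→d14:-→d15:-→d16:H5 -> H5
  + 83.23.88.203/32 (H2) depth=32
  + 0.0.0.0/0 (H3) depth=0
  lookup 218.80.1.0: bits 110110100101000000000001000 walk d0:H3→d1:-→d2:-→d3:-→d4:-→d5:-→d6:-→d7:-→d8:-→d9:-→d10:-→d11:-→d12:-→d13:-→d14:-→d15:-→d16:-→d17:-→d18:-→d19:-→d20:-→d21:-→d22:-→d23:-→d24:-→d25:-→d26:-→d27:H3 -> H3
  lookup 131.101.49.66: bits 1 walk d0:H3→d1:- -> H3
  + 0.0.0.0/0 (H4) depth=0
  lookup 218.80.1.10: bits 110110100101000000000001000 walk d0:H4→d1:-→d2:-→d3:-→d4:-→d5:-→d6:-→d7:-→d8:-→d9:-→d10:-→d11:-→d12:-→d13:-→d14:-→d15:-→d16:-→d17:-→d18:-→d19:-→d20:-→d21:-→d22:-→d23:-→d24:-→d25:-→d26:-→d27:H3 -> H3
  lookup 83.23.88.203: bits 01010011000101110101100011001011 walk d0:H4→d1:-→d2:-→d3:-→d4:-→d5:-→d6:-→d7:-→d8:-→d9:-→d10:-→d11:-→d12:-→d13:-→d14:-→d15:-→d16:H5→d17:-→d18:-→d19:-→d20:-→d21:-→d22:-→d23:-→d24:-→d25:-→d26:-→d27:-→d28:-→d29:-→d30:-→d31:-→d32:H2 -> H2
  + 218.80.0.0/20 (H5) depth=20
  + 0.0.0.0/0 (H0) depth=0
  + 69.191.0.0/16 (H5) depth=16
  + 83.23.88.192/27 (H4) depth=27
  + 83.0.0.0/8 (H2) depth=8
  lookup 69.191.2.229: bits 0100010110111111 walk d0:H0→d1:-→d2:-→d3:-→d4:-→d5:-→d6:-→d7:-→d8:-→d9:-→d10:-→d11:-→d12:-→d13:-→d14:-→d15:-→d16:H5 -> H5
  + 218.0.0.0/8 (H0) depth=8
  lookup 177.236.207.97: bits 1 walk d0:H0→d1:- -> H0
  lookup 83.23.0.29: bits 01010011000101110 walk d0:H0→d1:-→d2:-→d3:-→d4:-→d5:-→d6:-→d7:-→d8:H2→d9:-→d10:-→d11:-→d12:-→d13:-→d14:-→d15:-→d16:H5→d17:- -> H5
  lookup 218.0.10.86: bits 110110100 walk d0:H0→d1:-→d2:-→d3:-→d4:-→d5:-→d6:-→d7:-→d8:H0→d9:- -> H0
  + 0.0.0.0/0 (H2) depth=0
  + 69.191.156.128/26 (H4) depth=26
  lookup 69.191.52.163: bits 0100010110111111 walk d0:H2→d1:-→d2:-→d3:-→d4:-→d5:-→d6:-→d7:-→d8:-→d9:-→d10:-→d11:-→d12:-→d13:-→d14:-→d15:-→d16:H5 -> H5
  lookup 83.23.0.226: bits 01010011000101110 walk d0:H2→d1:-→d2:-→d3:-→d4:-→d5:-→d6:-→d7:-→d8:H2→d9:-→d10:-→d11:-→d12:-→d13:-→d14:-→d15:-→d16:H5→d17:- -> H5
  lookup 83.23.88.196: bits 0101001100010111010110001100 walk d0:H2→d1:-→d2:-→d3:-→d4:-→d5:-→d6:-→d7:-→d8:H2→d9:-→d10:-→d11:-→d12:-→d13:-→d14:-→d15:-→d16:H5→d17:-→d18:-→d19:-→d20:-→d21:-→d22:-→d23:-→d24:-→d25:-→d26:-→d27:H4→d28:- -> H4
  + 83.23.0.0/16 (H3) depth=16
  + 69.191.156.178/32 (H3) depth=32

== LOOKUPS ==
["H5","H5","H3","H3","H3","H2","H5","H0","H5","H0","H5","H5","H4"]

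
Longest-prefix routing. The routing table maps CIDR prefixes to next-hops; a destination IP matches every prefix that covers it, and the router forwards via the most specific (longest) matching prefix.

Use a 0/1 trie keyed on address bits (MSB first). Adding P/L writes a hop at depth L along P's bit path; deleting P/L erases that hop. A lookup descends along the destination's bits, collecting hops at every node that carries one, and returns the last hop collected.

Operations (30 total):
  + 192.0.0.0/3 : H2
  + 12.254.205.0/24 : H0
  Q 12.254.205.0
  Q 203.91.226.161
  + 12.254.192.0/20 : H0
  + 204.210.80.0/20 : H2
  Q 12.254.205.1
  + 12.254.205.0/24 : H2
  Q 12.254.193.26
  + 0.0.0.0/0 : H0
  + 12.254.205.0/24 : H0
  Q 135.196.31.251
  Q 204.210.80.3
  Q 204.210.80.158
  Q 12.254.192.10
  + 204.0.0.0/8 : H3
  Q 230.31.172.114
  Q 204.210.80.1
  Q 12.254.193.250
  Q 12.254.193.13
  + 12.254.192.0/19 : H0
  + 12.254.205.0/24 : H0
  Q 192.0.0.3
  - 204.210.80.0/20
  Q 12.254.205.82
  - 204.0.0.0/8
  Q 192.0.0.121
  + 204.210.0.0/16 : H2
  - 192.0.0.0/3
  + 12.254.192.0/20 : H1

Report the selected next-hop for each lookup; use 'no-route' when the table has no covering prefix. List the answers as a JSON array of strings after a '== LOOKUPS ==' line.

Trace:
  add 192.0.0.0/3 -> H2 at depth 3
  add 12.254.205.0/24 -> H0 at depth 24
  lookup 12.254.205.0: bits 000011001111111011001101 walk d0:-→d1:-→d2:-→d3:-→d4:-→d5:-→d6:-→d7:-→d8:-→d9:-→d10:-→d11:-→d12:-→d13:-→d14:-→d15:-→d16:-→d17:-→d18:-→d19:-→d20:-→d21:-→d22:-→d23:-→d24:H0 -> H0
  lookup 203.91.226.161: bits 110 walk d0:-→d1:-→d2:-→d3:H2 -> H2
  add 12.254.192.0/20 -> H0 at depth 20
  add 204.210.80.0/20 -> H2 at depth 20
  lookup 12.254.205.1: bits 000011001111111011001101 walk d0:-→d1:-→d2:-→d3:-→d4:-→d5:-→d6:-→d7:-→d8:-→d9:-→d10:-→d11:-→d12:-→d13:-→d14:-→d15:-→d16:-→d17:-→d18:-→d19:-→d20:H0→d21:-→d22:-→d23:-→d24:H0 -> H0
  add 12.254.205.0/24 -> H2 at depth 24
  lookup 12.254.193.26: bits 00001100111111101100 walk d0:-→d1:-→d2:-→d3:-→d4:-→d5:-→d6:-→d7:-→d8:-→d9:-→d10:-→d11:-→d12:-→d13:-→d14:-→d15:-→d16:-→d17:-→d18:-→d19:-→d20:H0 -> H0
  add 0.0.0.0/0 -> H0 at depth 0
  add 12.254.205.0/24 -> H0 at depth 24
  lookup 135.196.31.251: bits 1 walk d0:H0→d1:- -> H0
  lookup 204.210.80.3: bits 11001100110100100101 walk d0:H0→d1:-→d2:-→d3:H2→d4:-→d5:-→d6:-→d7:-→d8:-→d9:-→d10:-→d11:-→d12:-→d13:-→d14:-→d15:-→d16:-→d17:-→d18:-→d19:-→d20:H2 -> H2
  lookup 204.210.80.158: bits 11001100110100100101 walk d0:H0→d1:-→d2:-→d3:H2→d4:-→d5:-→d6:-→d7:-→d8:-→d9:-→d10:-→d11:-→d12:-→d13:-→d14:-→d15:-→d16:-→d17:-→d18:-→d19:-→d20:H2 -> H2
  lookup 12.254.192.10: bits 00001100111111101100 walk d0:H0→d1:-→d2:-→d3:-→d4:-→d5:-→d6:-→d7:-→d8:-→d9:-→d10:-→d11:-→d12:-→d13:-→d14:-→d15:-→d16:-→d17:-→d18:-→d19:-→d20:H0 -> H0
  add 204.0.0.0/8 -> H3 at depth 8
  lookup 230.31.172.114: bits 11 walk d0:H0→d1:-→d2:- -> H0
  lookup 204.210.80.1: bits 11001100110100100101 walk d0:H0→d1:-→d2:-→d3:H2→d4:-→d5:-→d6:-→d7:-→d8:H3→d9:-→d10:-→d11:-→d12:-→d13:-→d14:-→d15:-→d16:-→d17:-→d18:-→d19:-→d20:H2 -> H2
  lookup 12.254.193.250: bits 00001100111111101100 walk d0:H0→d1:-→d2:-→d3:-→d4:-→d5:-→d6:-→d7:-→d8:-→d9:-→d10:-→d11:-→d12:-→d13:-→d14:-→d15:-→d16:-→d17:-→d18:-→d19:-→d20:H0 -> H0
  lookup 12.254.193.13: bits 00001100111111101100 walk d0:H0→d1:-→d2:-→d3:-→d4:-→d5:-→d6:-→d7:-→d8:-→d9:-→d10:-→d11:-→d12:-→d13:-→d14:-→d15:-→d16:-→d17:-→d18:-→d19:-→d20:H0 -> H0
  add 12.254.192.0/19 -> H0 at depth 19
  add 12.254.205.0/24 -> H0 at depth 24
  lookup 192.0.0.3: bits 1100 walk d0:H0→d1:-→d2:-→d3:H2→d4:- -> H2
  - 204.210.80.0/20 clear@20
  lookup 12.254.205.82: bits 000011001111111011001101 walk d0:H0→d1:-→d2:-→d3:-→d4:-→d5:-→d6:-→d7:-→d8:-→d9:-→d10:-→d11:-→d12:-→d13:-→d14:-→d15:-→d16:-→d17:-→d18:-→d19:H0→d20:H0→d21:-→d22:-→d23:-→d24:H0 -> H0
  - 204.0.0.0/8 clear@8
  lookup 192.0.0.121: bits 1100 walk d0:H0→d1:-→d2:-→d3:H2→d4:- -> H2
  add 204.210.0.0/16 -> H2 at depth 16
  - 192.0.0.0/3 clear@3
  add 12.254.192.0/20 -> H1 at depth 20

== LOOKUPS ==
["H0","H2","H0","H0","H0","H2","H2","H0","H0","H2","H0","H0","H2","H0","H2"]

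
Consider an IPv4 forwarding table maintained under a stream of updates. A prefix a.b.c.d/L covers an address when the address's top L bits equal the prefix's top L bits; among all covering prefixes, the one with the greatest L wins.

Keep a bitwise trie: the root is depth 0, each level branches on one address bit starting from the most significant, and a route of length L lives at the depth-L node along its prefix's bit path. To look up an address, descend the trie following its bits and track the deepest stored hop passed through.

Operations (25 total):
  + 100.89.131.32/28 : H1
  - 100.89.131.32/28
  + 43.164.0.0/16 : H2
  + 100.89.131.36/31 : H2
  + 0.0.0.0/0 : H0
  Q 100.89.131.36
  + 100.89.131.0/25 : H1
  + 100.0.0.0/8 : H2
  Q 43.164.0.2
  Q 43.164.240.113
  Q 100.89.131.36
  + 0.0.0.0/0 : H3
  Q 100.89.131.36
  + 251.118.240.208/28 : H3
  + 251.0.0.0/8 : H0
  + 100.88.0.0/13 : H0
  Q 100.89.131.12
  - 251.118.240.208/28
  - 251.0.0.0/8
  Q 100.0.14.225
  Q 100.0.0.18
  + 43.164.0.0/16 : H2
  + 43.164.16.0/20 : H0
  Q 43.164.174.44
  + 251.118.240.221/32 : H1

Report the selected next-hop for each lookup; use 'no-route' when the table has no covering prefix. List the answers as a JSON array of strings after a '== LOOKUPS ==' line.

Process each operation:
  add 100.89.131.32/28 -> H1 at depth 28
  del 100.89.131.32/28 (clear depth 28)
  add 43.164.0.0/16 -> H2 at depth 16
  add 100.89.131.36/31 -> H2 at depth 31
  add 0.0.0.0/0 -> H0 at depth 0
  ? 100.89.131.36  path d0:H0→d1:-→d2:-→d3:-→d4:-→d5:-→d6:-→d7:-→d8:-→d9:-→d10:-→d11:-→d12:-→d13:-→d14:-→d15:-→d16:-→d17:-→d18:-→d19:-→d20:-→d21:-→d22:-→d23:-→d24:-→d25:-→d26:-→d27:-→d28:-→d29:-→d30:-→d31:H2  best=H2
  add 100.89.131.0/25 -> H1 at depth 25
  add 100.0.0.0/8 -> H2 at depth 8
  ? 43.164.0.2  path d0:H0→d1:-→d2:-→d3:-→d4:-→d5:-→d6:-→d7:-→d8:-→d9:-→d10:-→d11:-→d12:-→d13:-→d14:-→d15:-→d16:H2  best=H2
  ? 43.164.240.113  path d0:H0→d1:-→d2:-→d3:-→d4:-→d5:-→d6:-→d7:-→d8:-→d9:-→d10:-→d11:-→d12:-→d13:-→d14:-→d15:-→d16:H2  best=H2
  ? 100.89.131.36  path d0:H0→d1:-→d2:-→d3:-→d4:-→d5:-→d6:-→d7:-→d8:H2→d9:-→d10:-→d11:-→d12:-→d13:-→d14:-→d15:-→d16:-→d17:-→d18:-→d19:-→d20:-→d21:-→d22:-→d23:-→d24:-→d25:H1→d26:-→d27:-→d28:-→d29:-→d30:-→d31:H2  best=H2
  add 0.0.0.0/0 -> H3 at depth 0
  ? 100.89.131.36  path d0:H3→d1:-→d2:-→d3:-→d4:-→d5:-→d6:-→d7:-→d8:H2→d9:-→d10:-→d11:-→d12:-→d13:-→d14:-→d15:-→d16:-→d17:-→d18:-→d19:-→d20:-→d21:-→d22:-→d23:-→d24:-→d25:H1→d26:-→d27:-→d28:-→d29:-→d30:-→d31:H2  best=H2
  add 251.118.240.208/28 -> H3 at depth 28
  add 251.0.0.0/8 -> H0 at depth 8
  add 100.88.0.0/13 -> H0 at depth 13
  ? 100.89.131.12  path d0:H3→d1:-→d2:-→d3:-→d4:-→d5:-→d6:-→d7:-→d8:H2→d9:-→d10:-→d11:-→d12:-→d13:H0→d14:-→d15:-→d16:-→d17:-→d18:-→d19:-→d20:-→d21:-→d22:-→d23:-→d24:-→d25:H1→d26:-  best=H1
  del 251.118.240.208/28 (clear depth 28)
  del 251.0.0.0/8 (clear depth 8)
  ? 100.0.14.225  path d0:H3→d1:-→d2:-→d3:-→d4:-→d5:-→d6:-→d7:-→d8:H2→d9:-  best=H2
  ? 100.0.0.18  path d0:H3→d1:-→d2:-→d3:-→d4:-→d5:-→d6:-→d7:-→d8:H2→d9:-  best=H2
  add 43.164.0.0/16 -> H2 at depth 16
  add 43.164.16.0/20 -> H0 at depth 20
  ? 43.164.174.44  path d0:H3→d1:-→d2:-→d3:-→d4:-→d5:-→d6:-→d7:-→d8:-→d9:-→d10:-→d11:-→d12:-→d13:-→d14:-→d15:-→d16:H2  best=H2
  add 251.118.240.221/32 -> H1 at depth 32

== LOOKUPS ==
["H2","H2","H2","H2","H2","H1","H2","H2","H2"]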